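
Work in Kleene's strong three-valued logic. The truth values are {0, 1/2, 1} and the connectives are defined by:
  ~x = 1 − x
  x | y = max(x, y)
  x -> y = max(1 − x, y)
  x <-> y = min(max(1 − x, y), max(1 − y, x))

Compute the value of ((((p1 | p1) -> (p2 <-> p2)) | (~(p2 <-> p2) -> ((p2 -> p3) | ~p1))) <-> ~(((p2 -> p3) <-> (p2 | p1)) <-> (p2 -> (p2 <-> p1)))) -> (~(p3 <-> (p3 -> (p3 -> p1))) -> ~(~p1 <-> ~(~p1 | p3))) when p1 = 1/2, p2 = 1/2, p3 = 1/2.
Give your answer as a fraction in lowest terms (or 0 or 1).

p1 | p1 = 1/2 | 1/2 = 1/2
p2 <-> p2 = 1/2 <-> 1/2 = 1/2
(p1 | p1) -> (p2 <-> p2) = 1/2 -> 1/2 = 1/2
p2 <-> p2 = 1/2 <-> 1/2 = 1/2
~(p2 <-> p2) = ~1/2 = 1/2
p2 -> p3 = 1/2 -> 1/2 = 1/2
~p1 = ~1/2 = 1/2
(p2 -> p3) | ~p1 = 1/2 | 1/2 = 1/2
~(p2 <-> p2) -> ((p2 -> p3) | ~p1) = 1/2 -> 1/2 = 1/2
((p1 | p1) -> (p2 <-> p2)) | (~(p2 <-> p2) -> ((p2 -> p3) | ~p1)) = 1/2 | 1/2 = 1/2
p2 -> p3 = 1/2 -> 1/2 = 1/2
p2 | p1 = 1/2 | 1/2 = 1/2
(p2 -> p3) <-> (p2 | p1) = 1/2 <-> 1/2 = 1/2
p2 <-> p1 = 1/2 <-> 1/2 = 1/2
p2 -> (p2 <-> p1) = 1/2 -> 1/2 = 1/2
((p2 -> p3) <-> (p2 | p1)) <-> (p2 -> (p2 <-> p1)) = 1/2 <-> 1/2 = 1/2
~(((p2 -> p3) <-> (p2 | p1)) <-> (p2 -> (p2 <-> p1))) = ~1/2 = 1/2
(((p1 | p1) -> (p2 <-> p2)) | (~(p2 <-> p2) -> ((p2 -> p3) | ~p1))) <-> ~(((p2 -> p3) <-> (p2 | p1)) <-> (p2 -> (p2 <-> p1))) = 1/2 <-> 1/2 = 1/2
p3 -> p1 = 1/2 -> 1/2 = 1/2
p3 -> (p3 -> p1) = 1/2 -> 1/2 = 1/2
p3 <-> (p3 -> (p3 -> p1)) = 1/2 <-> 1/2 = 1/2
~(p3 <-> (p3 -> (p3 -> p1))) = ~1/2 = 1/2
~p1 = ~1/2 = 1/2
~p1 = ~1/2 = 1/2
~p1 | p3 = 1/2 | 1/2 = 1/2
~(~p1 | p3) = ~1/2 = 1/2
~p1 <-> ~(~p1 | p3) = 1/2 <-> 1/2 = 1/2
~(~p1 <-> ~(~p1 | p3)) = ~1/2 = 1/2
~(p3 <-> (p3 -> (p3 -> p1))) -> ~(~p1 <-> ~(~p1 | p3)) = 1/2 -> 1/2 = 1/2
((((p1 | p1) -> (p2 <-> p2)) | (~(p2 <-> p2) -> ((p2 -> p3) | ~p1))) <-> ~(((p2 -> p3) <-> (p2 | p1)) <-> (p2 -> (p2 <-> p1)))) -> (~(p3 <-> (p3 -> (p3 -> p1))) -> ~(~p1 <-> ~(~p1 | p3))) = 1/2 -> 1/2 = 1/2

1/2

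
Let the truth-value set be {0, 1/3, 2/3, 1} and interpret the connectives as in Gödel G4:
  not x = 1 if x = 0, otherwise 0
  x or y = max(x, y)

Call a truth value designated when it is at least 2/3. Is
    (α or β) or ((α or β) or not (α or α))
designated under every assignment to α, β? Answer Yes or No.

Counterexample: take α = 1/3, β = 0.
α or β = 1/3 or 0 = 1/3
α or α = 1/3 or 1/3 = 1/3
not (α or α) = not 1/3 = 0
(α or β) or not (α or α) = 1/3 or 0 = 1/3
(α or β) or ((α or β) or not (α or α)) = 1/3 or 1/3 = 1/3
This gives 1/3, which is below 2/3.

No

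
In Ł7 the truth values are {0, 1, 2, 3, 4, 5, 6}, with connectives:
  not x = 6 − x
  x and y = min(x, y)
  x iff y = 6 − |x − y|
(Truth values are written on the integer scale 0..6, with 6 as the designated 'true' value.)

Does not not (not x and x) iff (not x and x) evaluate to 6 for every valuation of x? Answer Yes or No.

Yes

x = 0 ↦ 6
x = 1 ↦ 6
x = 2 ↦ 6
x = 3 ↦ 6
x = 4 ↦ 6
x = 5 ↦ 6
x = 6 ↦ 6
Every assignment gives a value ≥ 6.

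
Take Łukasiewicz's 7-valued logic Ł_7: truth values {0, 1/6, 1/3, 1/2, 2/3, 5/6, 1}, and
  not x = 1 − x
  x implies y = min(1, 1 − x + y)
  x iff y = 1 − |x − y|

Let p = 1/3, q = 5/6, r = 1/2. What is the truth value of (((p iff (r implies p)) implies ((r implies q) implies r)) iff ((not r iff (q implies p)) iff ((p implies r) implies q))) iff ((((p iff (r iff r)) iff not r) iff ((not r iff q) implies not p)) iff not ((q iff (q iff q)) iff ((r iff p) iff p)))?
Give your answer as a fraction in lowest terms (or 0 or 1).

r implies p = 1/2 implies 1/3 = 5/6
p iff (r implies p) = 1/3 iff 5/6 = 1/2
r implies q = 1/2 implies 5/6 = 1
(r implies q) implies r = 1 implies 1/2 = 1/2
(p iff (r implies p)) implies ((r implies q) implies r) = 1/2 implies 1/2 = 1
not r = not 1/2 = 1/2
q implies p = 5/6 implies 1/3 = 1/2
not r iff (q implies p) = 1/2 iff 1/2 = 1
p implies r = 1/3 implies 1/2 = 1
(p implies r) implies q = 1 implies 5/6 = 5/6
(not r iff (q implies p)) iff ((p implies r) implies q) = 1 iff 5/6 = 5/6
((p iff (r implies p)) implies ((r implies q) implies r)) iff ((not r iff (q implies p)) iff ((p implies r) implies q)) = 1 iff 5/6 = 5/6
r iff r = 1/2 iff 1/2 = 1
p iff (r iff r) = 1/3 iff 1 = 1/3
not r = not 1/2 = 1/2
(p iff (r iff r)) iff not r = 1/3 iff 1/2 = 5/6
not r = not 1/2 = 1/2
not r iff q = 1/2 iff 5/6 = 2/3
not p = not 1/3 = 2/3
(not r iff q) implies not p = 2/3 implies 2/3 = 1
((p iff (r iff r)) iff not r) iff ((not r iff q) implies not p) = 5/6 iff 1 = 5/6
q iff q = 5/6 iff 5/6 = 1
q iff (q iff q) = 5/6 iff 1 = 5/6
r iff p = 1/2 iff 1/3 = 5/6
(r iff p) iff p = 5/6 iff 1/3 = 1/2
(q iff (q iff q)) iff ((r iff p) iff p) = 5/6 iff 1/2 = 2/3
not ((q iff (q iff q)) iff ((r iff p) iff p)) = not 2/3 = 1/3
(((p iff (r iff r)) iff not r) iff ((not r iff q) implies not p)) iff not ((q iff (q iff q)) iff ((r iff p) iff p)) = 5/6 iff 1/3 = 1/2
(((p iff (r implies p)) implies ((r implies q) implies r)) iff ((not r iff (q implies p)) iff ((p implies r) implies q))) iff ((((p iff (r iff r)) iff not r) iff ((not r iff q) implies not p)) iff not ((q iff (q iff q)) iff ((r iff p) iff p))) = 5/6 iff 1/2 = 2/3

2/3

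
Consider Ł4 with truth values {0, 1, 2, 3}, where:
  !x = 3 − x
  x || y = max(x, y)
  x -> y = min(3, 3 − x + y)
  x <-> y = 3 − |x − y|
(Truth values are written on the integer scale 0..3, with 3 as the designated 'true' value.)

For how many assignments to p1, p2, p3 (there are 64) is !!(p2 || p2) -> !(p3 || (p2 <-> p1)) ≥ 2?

45

value 3: 28 assignments (counts)
value 2: 17 assignments (counts)
value 1: 12 assignments
value 0: 7 assignments
So 45 of the 64 assignments meet the threshold.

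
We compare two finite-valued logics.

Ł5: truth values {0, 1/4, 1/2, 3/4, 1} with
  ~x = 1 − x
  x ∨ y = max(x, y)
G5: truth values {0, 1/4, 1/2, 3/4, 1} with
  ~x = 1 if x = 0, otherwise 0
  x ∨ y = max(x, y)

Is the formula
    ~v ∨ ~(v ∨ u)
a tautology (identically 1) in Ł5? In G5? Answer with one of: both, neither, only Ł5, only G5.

In Ł5: at u = 0, v = 1/4 the value is 3/4 — not a tautology.
In G5: at u = 0, v = 1/4 the value is 0 — not a tautology.

neither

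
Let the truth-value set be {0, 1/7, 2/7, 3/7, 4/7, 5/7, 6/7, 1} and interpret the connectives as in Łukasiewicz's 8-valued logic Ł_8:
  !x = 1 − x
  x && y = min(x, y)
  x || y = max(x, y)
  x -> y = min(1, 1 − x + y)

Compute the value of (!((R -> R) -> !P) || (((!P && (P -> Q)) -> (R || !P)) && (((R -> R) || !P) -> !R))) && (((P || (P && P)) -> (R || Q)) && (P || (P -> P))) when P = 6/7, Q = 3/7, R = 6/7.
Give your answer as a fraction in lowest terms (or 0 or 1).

R -> R = 6/7 -> 6/7 = 1
!P = !6/7 = 1/7
(R -> R) -> !P = 1 -> 1/7 = 1/7
!((R -> R) -> !P) = !1/7 = 6/7
!P = !6/7 = 1/7
P -> Q = 6/7 -> 3/7 = 4/7
!P && (P -> Q) = 1/7 && 4/7 = 1/7
!P = !6/7 = 1/7
R || !P = 6/7 || 1/7 = 6/7
(!P && (P -> Q)) -> (R || !P) = 1/7 -> 6/7 = 1
R -> R = 6/7 -> 6/7 = 1
!P = !6/7 = 1/7
(R -> R) || !P = 1 || 1/7 = 1
!R = !6/7 = 1/7
((R -> R) || !P) -> !R = 1 -> 1/7 = 1/7
((!P && (P -> Q)) -> (R || !P)) && (((R -> R) || !P) -> !R) = 1 && 1/7 = 1/7
!((R -> R) -> !P) || (((!P && (P -> Q)) -> (R || !P)) && (((R -> R) || !P) -> !R)) = 6/7 || 1/7 = 6/7
P && P = 6/7 && 6/7 = 6/7
P || (P && P) = 6/7 || 6/7 = 6/7
R || Q = 6/7 || 3/7 = 6/7
(P || (P && P)) -> (R || Q) = 6/7 -> 6/7 = 1
P -> P = 6/7 -> 6/7 = 1
P || (P -> P) = 6/7 || 1 = 1
((P || (P && P)) -> (R || Q)) && (P || (P -> P)) = 1 && 1 = 1
(!((R -> R) -> !P) || (((!P && (P -> Q)) -> (R || !P)) && (((R -> R) || !P) -> !R))) && (((P || (P && P)) -> (R || Q)) && (P || (P -> P))) = 6/7 && 1 = 6/7

6/7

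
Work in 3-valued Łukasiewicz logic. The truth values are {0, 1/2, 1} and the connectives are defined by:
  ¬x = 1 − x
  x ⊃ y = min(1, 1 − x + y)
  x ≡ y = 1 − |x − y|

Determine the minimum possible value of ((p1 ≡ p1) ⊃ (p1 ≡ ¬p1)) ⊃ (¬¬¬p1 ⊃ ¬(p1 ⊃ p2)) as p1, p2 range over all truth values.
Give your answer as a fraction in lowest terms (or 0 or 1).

Take p1 = 1/2, p2 = 1/2:
p1 ≡ p1 = 1/2 ≡ 1/2 = 1
¬p1 = ¬1/2 = 1/2
p1 ≡ ¬p1 = 1/2 ≡ 1/2 = 1
(p1 ≡ p1) ⊃ (p1 ≡ ¬p1) = 1 ⊃ 1 = 1
¬p1 = ¬1/2 = 1/2
¬¬p1 = ¬1/2 = 1/2
¬¬¬p1 = ¬1/2 = 1/2
p1 ⊃ p2 = 1/2 ⊃ 1/2 = 1
¬(p1 ⊃ p2) = ¬1 = 0
¬¬¬p1 ⊃ ¬(p1 ⊃ p2) = 1/2 ⊃ 0 = 1/2
((p1 ≡ p1) ⊃ (p1 ≡ ¬p1)) ⊃ (¬¬¬p1 ⊃ ¬(p1 ⊃ p2)) = 1 ⊃ 1/2 = 1/2
No assignment yields a value below 1/2, so this is the minimum.

1/2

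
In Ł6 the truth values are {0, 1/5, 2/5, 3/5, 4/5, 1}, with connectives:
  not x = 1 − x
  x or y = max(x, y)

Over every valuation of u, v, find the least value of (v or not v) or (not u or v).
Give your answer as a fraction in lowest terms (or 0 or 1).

3/5

Take u = 2/5, v = 2/5:
not v = not 2/5 = 3/5
v or not v = 2/5 or 3/5 = 3/5
not u = not 2/5 = 3/5
not u or v = 3/5 or 2/5 = 3/5
(v or not v) or (not u or v) = 3/5 or 3/5 = 3/5
No assignment yields a value below 3/5, so this is the minimum.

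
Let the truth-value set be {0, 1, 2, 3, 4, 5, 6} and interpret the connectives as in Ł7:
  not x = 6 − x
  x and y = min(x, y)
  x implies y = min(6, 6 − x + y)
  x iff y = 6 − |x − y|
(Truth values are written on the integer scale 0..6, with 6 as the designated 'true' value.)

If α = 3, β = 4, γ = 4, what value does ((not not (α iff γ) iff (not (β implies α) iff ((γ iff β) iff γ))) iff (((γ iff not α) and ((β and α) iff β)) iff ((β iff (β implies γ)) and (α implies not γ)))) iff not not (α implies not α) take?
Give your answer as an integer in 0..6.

α iff γ = 3 iff 4 = 5
not (α iff γ) = not 5 = 1
not not (α iff γ) = not 1 = 5
β implies α = 4 implies 3 = 5
not (β implies α) = not 5 = 1
γ iff β = 4 iff 4 = 6
(γ iff β) iff γ = 6 iff 4 = 4
not (β implies α) iff ((γ iff β) iff γ) = 1 iff 4 = 3
not not (α iff γ) iff (not (β implies α) iff ((γ iff β) iff γ)) = 5 iff 3 = 4
not α = not 3 = 3
γ iff not α = 4 iff 3 = 5
β and α = 4 and 3 = 3
(β and α) iff β = 3 iff 4 = 5
(γ iff not α) and ((β and α) iff β) = 5 and 5 = 5
β implies γ = 4 implies 4 = 6
β iff (β implies γ) = 4 iff 6 = 4
not γ = not 4 = 2
α implies not γ = 3 implies 2 = 5
(β iff (β implies γ)) and (α implies not γ) = 4 and 5 = 4
((γ iff not α) and ((β and α) iff β)) iff ((β iff (β implies γ)) and (α implies not γ)) = 5 iff 4 = 5
(not not (α iff γ) iff (not (β implies α) iff ((γ iff β) iff γ))) iff (((γ iff not α) and ((β and α) iff β)) iff ((β iff (β implies γ)) and (α implies not γ))) = 4 iff 5 = 5
not α = not 3 = 3
α implies not α = 3 implies 3 = 6
not (α implies not α) = not 6 = 0
not not (α implies not α) = not 0 = 6
((not not (α iff γ) iff (not (β implies α) iff ((γ iff β) iff γ))) iff (((γ iff not α) and ((β and α) iff β)) iff ((β iff (β implies γ)) and (α implies not γ)))) iff not not (α implies not α) = 5 iff 6 = 5

5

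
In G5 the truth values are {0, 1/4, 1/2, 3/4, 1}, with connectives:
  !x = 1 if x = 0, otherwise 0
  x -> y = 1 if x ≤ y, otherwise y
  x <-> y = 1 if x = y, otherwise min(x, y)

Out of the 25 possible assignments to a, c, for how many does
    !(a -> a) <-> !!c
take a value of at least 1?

value 1: 5 assignments (counts)
value 0: 20 assignments
So 5 of the 25 assignments meet the threshold.

5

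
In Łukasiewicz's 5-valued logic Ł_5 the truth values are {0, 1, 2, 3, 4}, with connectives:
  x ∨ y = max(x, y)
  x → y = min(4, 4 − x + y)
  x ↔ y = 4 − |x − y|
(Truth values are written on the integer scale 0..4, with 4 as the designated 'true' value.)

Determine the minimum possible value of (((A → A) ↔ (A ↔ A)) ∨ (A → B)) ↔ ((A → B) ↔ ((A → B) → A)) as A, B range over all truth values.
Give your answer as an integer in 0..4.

0

Take A = 0, B = 0:
A → A = 0 → 0 = 4
A ↔ A = 0 ↔ 0 = 4
(A → A) ↔ (A ↔ A) = 4 ↔ 4 = 4
A → B = 0 → 0 = 4
((A → A) ↔ (A ↔ A)) ∨ (A → B) = 4 ∨ 4 = 4
A → B = 0 → 0 = 4
A → B = 0 → 0 = 4
(A → B) → A = 4 → 0 = 0
(A → B) ↔ ((A → B) → A) = 4 ↔ 0 = 0
(((A → A) ↔ (A ↔ A)) ∨ (A → B)) ↔ ((A → B) ↔ ((A → B) → A)) = 4 ↔ 0 = 0
No assignment yields a value below 0, so this is the minimum.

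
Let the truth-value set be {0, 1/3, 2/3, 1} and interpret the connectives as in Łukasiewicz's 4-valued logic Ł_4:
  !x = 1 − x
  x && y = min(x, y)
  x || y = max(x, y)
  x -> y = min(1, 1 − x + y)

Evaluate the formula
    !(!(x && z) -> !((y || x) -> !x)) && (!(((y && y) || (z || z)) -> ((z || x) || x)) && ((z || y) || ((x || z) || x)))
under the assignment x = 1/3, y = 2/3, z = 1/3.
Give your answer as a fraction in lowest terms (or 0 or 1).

x && z = 1/3 && 1/3 = 1/3
!(x && z) = !1/3 = 2/3
y || x = 2/3 || 1/3 = 2/3
!x = !1/3 = 2/3
(y || x) -> !x = 2/3 -> 2/3 = 1
!((y || x) -> !x) = !1 = 0
!(x && z) -> !((y || x) -> !x) = 2/3 -> 0 = 1/3
!(!(x && z) -> !((y || x) -> !x)) = !1/3 = 2/3
y && y = 2/3 && 2/3 = 2/3
z || z = 1/3 || 1/3 = 1/3
(y && y) || (z || z) = 2/3 || 1/3 = 2/3
z || x = 1/3 || 1/3 = 1/3
(z || x) || x = 1/3 || 1/3 = 1/3
((y && y) || (z || z)) -> ((z || x) || x) = 2/3 -> 1/3 = 2/3
!(((y && y) || (z || z)) -> ((z || x) || x)) = !2/3 = 1/3
z || y = 1/3 || 2/3 = 2/3
x || z = 1/3 || 1/3 = 1/3
(x || z) || x = 1/3 || 1/3 = 1/3
(z || y) || ((x || z) || x) = 2/3 || 1/3 = 2/3
!(((y && y) || (z || z)) -> ((z || x) || x)) && ((z || y) || ((x || z) || x)) = 1/3 && 2/3 = 1/3
!(!(x && z) -> !((y || x) -> !x)) && (!(((y && y) || (z || z)) -> ((z || x) || x)) && ((z || y) || ((x || z) || x))) = 2/3 && 1/3 = 1/3

1/3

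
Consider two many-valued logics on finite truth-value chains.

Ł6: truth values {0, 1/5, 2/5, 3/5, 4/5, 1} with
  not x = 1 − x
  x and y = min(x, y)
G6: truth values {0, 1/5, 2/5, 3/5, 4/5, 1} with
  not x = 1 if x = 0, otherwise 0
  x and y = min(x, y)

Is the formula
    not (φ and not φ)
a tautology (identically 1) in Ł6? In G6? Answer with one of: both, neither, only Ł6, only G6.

only G6

In Ł6: at φ = 1/5 the value is 4/5 — not a tautology.
In G6: every assignment gives 1 — tautology.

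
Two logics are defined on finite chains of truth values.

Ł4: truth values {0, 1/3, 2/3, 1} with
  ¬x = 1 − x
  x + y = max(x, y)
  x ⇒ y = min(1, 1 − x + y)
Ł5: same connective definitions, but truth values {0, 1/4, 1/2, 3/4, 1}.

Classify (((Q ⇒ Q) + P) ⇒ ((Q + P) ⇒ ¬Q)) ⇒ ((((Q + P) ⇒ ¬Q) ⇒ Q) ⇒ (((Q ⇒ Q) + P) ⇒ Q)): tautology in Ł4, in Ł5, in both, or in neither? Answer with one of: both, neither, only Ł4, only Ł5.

In Ł4: every assignment gives 1 — tautology.
In Ł5: every assignment gives 1 — tautology.

both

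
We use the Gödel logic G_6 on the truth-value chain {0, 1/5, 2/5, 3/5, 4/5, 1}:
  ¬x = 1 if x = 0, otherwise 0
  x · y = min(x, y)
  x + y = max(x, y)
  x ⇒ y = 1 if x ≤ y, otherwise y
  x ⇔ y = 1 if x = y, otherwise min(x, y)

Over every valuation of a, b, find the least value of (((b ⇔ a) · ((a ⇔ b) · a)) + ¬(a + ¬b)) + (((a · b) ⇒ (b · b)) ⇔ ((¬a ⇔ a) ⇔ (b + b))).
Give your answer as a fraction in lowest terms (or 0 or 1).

1/5

Take a = 1/5, b = 1/5:
b ⇔ a = 1/5 ⇔ 1/5 = 1
a ⇔ b = 1/5 ⇔ 1/5 = 1
(a ⇔ b) · a = 1 · 1/5 = 1/5
(b ⇔ a) · ((a ⇔ b) · a) = 1 · 1/5 = 1/5
¬b = ¬1/5 = 0
a + ¬b = 1/5 + 0 = 1/5
¬(a + ¬b) = ¬1/5 = 0
((b ⇔ a) · ((a ⇔ b) · a)) + ¬(a + ¬b) = 1/5 + 0 = 1/5
a · b = 1/5 · 1/5 = 1/5
b · b = 1/5 · 1/5 = 1/5
(a · b) ⇒ (b · b) = 1/5 ⇒ 1/5 = 1
¬a = ¬1/5 = 0
¬a ⇔ a = 0 ⇔ 1/5 = 0
b + b = 1/5 + 1/5 = 1/5
(¬a ⇔ a) ⇔ (b + b) = 0 ⇔ 1/5 = 0
((a · b) ⇒ (b · b)) ⇔ ((¬a ⇔ a) ⇔ (b + b)) = 1 ⇔ 0 = 0
(((b ⇔ a) · ((a ⇔ b) · a)) + ¬(a + ¬b)) + (((a · b) ⇒ (b · b)) ⇔ ((¬a ⇔ a) ⇔ (b + b))) = 1/5 + 0 = 1/5
No assignment yields a value below 1/5, so this is the minimum.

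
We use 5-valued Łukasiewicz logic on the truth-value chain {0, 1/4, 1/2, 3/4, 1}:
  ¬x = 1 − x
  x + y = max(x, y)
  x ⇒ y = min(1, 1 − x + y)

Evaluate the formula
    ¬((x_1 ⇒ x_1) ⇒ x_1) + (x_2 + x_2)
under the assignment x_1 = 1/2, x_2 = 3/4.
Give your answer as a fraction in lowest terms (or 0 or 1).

x_1 ⇒ x_1 = 1/2 ⇒ 1/2 = 1
(x_1 ⇒ x_1) ⇒ x_1 = 1 ⇒ 1/2 = 1/2
¬((x_1 ⇒ x_1) ⇒ x_1) = ¬1/2 = 1/2
x_2 + x_2 = 3/4 + 3/4 = 3/4
¬((x_1 ⇒ x_1) ⇒ x_1) + (x_2 + x_2) = 1/2 + 3/4 = 3/4

3/4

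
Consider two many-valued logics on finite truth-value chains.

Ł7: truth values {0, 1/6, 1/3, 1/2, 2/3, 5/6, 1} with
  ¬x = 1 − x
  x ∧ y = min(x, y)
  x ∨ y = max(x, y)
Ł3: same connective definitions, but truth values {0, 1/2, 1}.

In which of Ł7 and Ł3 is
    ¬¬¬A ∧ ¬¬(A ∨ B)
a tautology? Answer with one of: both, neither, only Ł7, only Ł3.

neither

In Ł7: at A = 0, B = 0 the value is 0 — not a tautology.
In Ł3: at A = 0, B = 0 the value is 0 — not a tautology.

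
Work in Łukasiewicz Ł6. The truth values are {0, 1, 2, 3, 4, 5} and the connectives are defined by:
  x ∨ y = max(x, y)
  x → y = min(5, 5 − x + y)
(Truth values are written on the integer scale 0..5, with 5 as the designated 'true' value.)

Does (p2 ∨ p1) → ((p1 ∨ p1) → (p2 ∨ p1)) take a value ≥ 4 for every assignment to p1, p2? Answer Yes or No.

At p1 = 1, p2 = 0, for instance:
p2 ∨ p1 = 0 ∨ 1 = 1
p1 ∨ p1 = 1 ∨ 1 = 1
p2 ∨ p1 = 0 ∨ 1 = 1
(p1 ∨ p1) → (p2 ∨ p1) = 1 → 1 = 5
(p2 ∨ p1) → ((p1 ∨ p1) → (p2 ∨ p1)) = 1 → 5 = 5
and checking the remaining 35 assignments likewise gives ≥ 4 in every case.

Yes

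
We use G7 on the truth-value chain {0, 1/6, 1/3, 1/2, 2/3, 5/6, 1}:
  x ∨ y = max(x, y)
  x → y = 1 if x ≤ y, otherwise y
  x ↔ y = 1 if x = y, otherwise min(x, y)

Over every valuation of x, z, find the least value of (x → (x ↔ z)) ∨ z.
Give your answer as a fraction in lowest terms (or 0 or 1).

0

Take x = 1/6, z = 0:
x ↔ z = 1/6 ↔ 0 = 0
x → (x ↔ z) = 1/6 → 0 = 0
(x → (x ↔ z)) ∨ z = 0 ∨ 0 = 0
No assignment yields a value below 0, so this is the minimum.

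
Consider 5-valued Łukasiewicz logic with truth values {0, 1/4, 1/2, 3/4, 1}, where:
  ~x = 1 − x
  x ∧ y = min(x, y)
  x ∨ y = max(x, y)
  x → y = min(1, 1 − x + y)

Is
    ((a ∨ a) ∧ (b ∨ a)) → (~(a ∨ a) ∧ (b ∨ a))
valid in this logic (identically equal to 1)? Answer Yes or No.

No

Counterexample: take a = 3/4, b = 0.
a ∨ a = 3/4 ∨ 3/4 = 3/4
b ∨ a = 0 ∨ 3/4 = 3/4
(a ∨ a) ∧ (b ∨ a) = 3/4 ∧ 3/4 = 3/4
a ∨ a = 3/4 ∨ 3/4 = 3/4
~(a ∨ a) = ~3/4 = 1/4
b ∨ a = 0 ∨ 3/4 = 3/4
~(a ∨ a) ∧ (b ∨ a) = 1/4 ∧ 3/4 = 1/4
((a ∨ a) ∧ (b ∨ a)) → (~(a ∨ a) ∧ (b ∨ a)) = 3/4 → 1/4 = 1/2
This gives 1/2 ≠ 1.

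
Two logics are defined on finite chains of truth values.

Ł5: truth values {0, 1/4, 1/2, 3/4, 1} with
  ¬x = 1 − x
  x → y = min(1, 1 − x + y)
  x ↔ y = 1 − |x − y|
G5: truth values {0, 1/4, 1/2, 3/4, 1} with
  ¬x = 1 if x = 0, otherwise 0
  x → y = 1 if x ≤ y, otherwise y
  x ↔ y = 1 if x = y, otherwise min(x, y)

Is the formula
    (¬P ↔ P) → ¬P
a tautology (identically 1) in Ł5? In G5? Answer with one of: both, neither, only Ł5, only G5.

only G5

In Ł5: at P = 1/2 the value is 1/2 — not a tautology.
In G5: every assignment gives 1 — tautology.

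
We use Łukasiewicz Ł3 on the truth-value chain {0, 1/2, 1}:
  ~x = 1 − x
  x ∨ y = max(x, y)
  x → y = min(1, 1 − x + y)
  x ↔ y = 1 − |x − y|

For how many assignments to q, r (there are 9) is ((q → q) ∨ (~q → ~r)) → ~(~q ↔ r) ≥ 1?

q = 0, r = 0 ↦ 1  ≥
q = 0, r = 1/2 ↦ 1/2  <
q = 0, r = 1 ↦ 0  <
q = 1/2, r = 0 ↦ 1/2  <
q = 1/2, r = 1/2 ↦ 0  <
q = 1/2, r = 1 ↦ 1/2  <
q = 1, r = 0 ↦ 0  <
q = 1, r = 1/2 ↦ 1/2  <
q = 1, r = 1 ↦ 1  ≥
So 2 of the 9 assignments meet the threshold.

2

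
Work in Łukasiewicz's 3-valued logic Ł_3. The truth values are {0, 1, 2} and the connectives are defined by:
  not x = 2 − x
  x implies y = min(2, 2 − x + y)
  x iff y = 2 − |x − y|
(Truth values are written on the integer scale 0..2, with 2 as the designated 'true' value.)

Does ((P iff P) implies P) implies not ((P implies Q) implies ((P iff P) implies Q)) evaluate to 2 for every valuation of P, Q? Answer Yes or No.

No

Counterexample: take P = 1, Q = 2.
P iff P = 1 iff 1 = 2
(P iff P) implies P = 2 implies 1 = 1
P implies Q = 1 implies 2 = 2
(P iff P) implies Q = 2 implies 2 = 2
(P implies Q) implies ((P iff P) implies Q) = 2 implies 2 = 2
not ((P implies Q) implies ((P iff P) implies Q)) = not 2 = 0
((P iff P) implies P) implies not ((P implies Q) implies ((P iff P) implies Q)) = 1 implies 0 = 1
This gives 1 ≠ 2.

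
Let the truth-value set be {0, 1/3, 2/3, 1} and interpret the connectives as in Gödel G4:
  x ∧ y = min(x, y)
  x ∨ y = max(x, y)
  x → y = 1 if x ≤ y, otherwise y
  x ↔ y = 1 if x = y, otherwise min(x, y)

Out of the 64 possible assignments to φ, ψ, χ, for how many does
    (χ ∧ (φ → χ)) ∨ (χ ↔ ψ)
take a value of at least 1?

28

value 1: 28 assignments (counts)
value 2/3: 12 assignments
value 1/3: 12 assignments
value 0: 12 assignments
So 28 of the 64 assignments meet the threshold.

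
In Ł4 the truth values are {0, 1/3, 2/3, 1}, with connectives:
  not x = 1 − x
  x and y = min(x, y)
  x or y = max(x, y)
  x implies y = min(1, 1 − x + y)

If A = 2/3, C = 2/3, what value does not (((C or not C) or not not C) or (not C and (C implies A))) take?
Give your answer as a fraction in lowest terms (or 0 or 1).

not C = not 2/3 = 1/3
C or not C = 2/3 or 1/3 = 2/3
not C = not 2/3 = 1/3
not not C = not 1/3 = 2/3
(C or not C) or not not C = 2/3 or 2/3 = 2/3
not C = not 2/3 = 1/3
C implies A = 2/3 implies 2/3 = 1
not C and (C implies A) = 1/3 and 1 = 1/3
((C or not C) or not not C) or (not C and (C implies A)) = 2/3 or 1/3 = 2/3
not (((C or not C) or not not C) or (not C and (C implies A))) = not 2/3 = 1/3

1/3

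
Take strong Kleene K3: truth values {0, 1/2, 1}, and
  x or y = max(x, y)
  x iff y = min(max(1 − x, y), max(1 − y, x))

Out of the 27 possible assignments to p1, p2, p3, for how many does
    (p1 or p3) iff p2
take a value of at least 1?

6

value 1: 6 assignments (counts)
value 1/2: 15 assignments
value 0: 6 assignments
So 6 of the 27 assignments meet the threshold.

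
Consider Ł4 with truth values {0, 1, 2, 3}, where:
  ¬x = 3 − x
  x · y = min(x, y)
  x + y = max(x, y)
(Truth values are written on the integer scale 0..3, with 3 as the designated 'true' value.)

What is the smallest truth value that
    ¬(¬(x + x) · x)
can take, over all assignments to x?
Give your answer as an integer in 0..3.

Take x = 1:
x + x = 1 + 1 = 1
¬(x + x) = ¬1 = 2
¬(x + x) · x = 2 · 1 = 1
¬(¬(x + x) · x) = ¬1 = 2
No assignment yields a value below 2, so this is the minimum.

2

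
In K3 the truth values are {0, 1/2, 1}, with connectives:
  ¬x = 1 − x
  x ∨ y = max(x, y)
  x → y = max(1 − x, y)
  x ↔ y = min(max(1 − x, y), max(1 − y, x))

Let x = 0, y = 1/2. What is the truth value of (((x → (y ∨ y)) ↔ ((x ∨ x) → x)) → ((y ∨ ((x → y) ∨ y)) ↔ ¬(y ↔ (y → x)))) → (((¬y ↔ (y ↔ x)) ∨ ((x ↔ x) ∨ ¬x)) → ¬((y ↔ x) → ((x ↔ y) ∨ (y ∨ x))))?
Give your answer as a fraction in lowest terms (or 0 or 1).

1/2

y ∨ y = 1/2 ∨ 1/2 = 1/2
x → (y ∨ y) = 0 → 1/2 = 1
x ∨ x = 0 ∨ 0 = 0
(x ∨ x) → x = 0 → 0 = 1
(x → (y ∨ y)) ↔ ((x ∨ x) → x) = 1 ↔ 1 = 1
x → y = 0 → 1/2 = 1
(x → y) ∨ y = 1 ∨ 1/2 = 1
y ∨ ((x → y) ∨ y) = 1/2 ∨ 1 = 1
y → x = 1/2 → 0 = 1/2
y ↔ (y → x) = 1/2 ↔ 1/2 = 1/2
¬(y ↔ (y → x)) = ¬1/2 = 1/2
(y ∨ ((x → y) ∨ y)) ↔ ¬(y ↔ (y → x)) = 1 ↔ 1/2 = 1/2
((x → (y ∨ y)) ↔ ((x ∨ x) → x)) → ((y ∨ ((x → y) ∨ y)) ↔ ¬(y ↔ (y → x))) = 1 → 1/2 = 1/2
¬y = ¬1/2 = 1/2
y ↔ x = 1/2 ↔ 0 = 1/2
¬y ↔ (y ↔ x) = 1/2 ↔ 1/2 = 1/2
x ↔ x = 0 ↔ 0 = 1
¬x = ¬0 = 1
(x ↔ x) ∨ ¬x = 1 ∨ 1 = 1
(¬y ↔ (y ↔ x)) ∨ ((x ↔ x) ∨ ¬x) = 1/2 ∨ 1 = 1
y ↔ x = 1/2 ↔ 0 = 1/2
x ↔ y = 0 ↔ 1/2 = 1/2
y ∨ x = 1/2 ∨ 0 = 1/2
(x ↔ y) ∨ (y ∨ x) = 1/2 ∨ 1/2 = 1/2
(y ↔ x) → ((x ↔ y) ∨ (y ∨ x)) = 1/2 → 1/2 = 1/2
¬((y ↔ x) → ((x ↔ y) ∨ (y ∨ x))) = ¬1/2 = 1/2
((¬y ↔ (y ↔ x)) ∨ ((x ↔ x) ∨ ¬x)) → ¬((y ↔ x) → ((x ↔ y) ∨ (y ∨ x))) = 1 → 1/2 = 1/2
(((x → (y ∨ y)) ↔ ((x ∨ x) → x)) → ((y ∨ ((x → y) ∨ y)) ↔ ¬(y ↔ (y → x)))) → (((¬y ↔ (y ↔ x)) ∨ ((x ↔ x) ∨ ¬x)) → ¬((y ↔ x) → ((x ↔ y) ∨ (y ∨ x)))) = 1/2 → 1/2 = 1/2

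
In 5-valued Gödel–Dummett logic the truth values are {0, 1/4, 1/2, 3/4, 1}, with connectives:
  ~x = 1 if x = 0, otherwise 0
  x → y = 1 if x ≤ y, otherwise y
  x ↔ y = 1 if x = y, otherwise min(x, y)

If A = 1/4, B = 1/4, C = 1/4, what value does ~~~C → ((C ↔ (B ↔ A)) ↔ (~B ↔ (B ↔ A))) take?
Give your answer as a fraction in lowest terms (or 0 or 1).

1

~C = ~1/4 = 0
~~C = ~0 = 1
~~~C = ~1 = 0
B ↔ A = 1/4 ↔ 1/4 = 1
C ↔ (B ↔ A) = 1/4 ↔ 1 = 1/4
~B = ~1/4 = 0
B ↔ A = 1/4 ↔ 1/4 = 1
~B ↔ (B ↔ A) = 0 ↔ 1 = 0
(C ↔ (B ↔ A)) ↔ (~B ↔ (B ↔ A)) = 1/4 ↔ 0 = 0
~~~C → ((C ↔ (B ↔ A)) ↔ (~B ↔ (B ↔ A))) = 0 → 0 = 1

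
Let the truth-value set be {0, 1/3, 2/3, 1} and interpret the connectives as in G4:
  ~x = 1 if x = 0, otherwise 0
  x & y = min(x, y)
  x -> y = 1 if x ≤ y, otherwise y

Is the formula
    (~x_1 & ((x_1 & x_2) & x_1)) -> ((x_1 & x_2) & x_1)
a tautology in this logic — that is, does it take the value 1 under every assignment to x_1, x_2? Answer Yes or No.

x_1 = 0, x_2 = 0 ↦ 1
x_1 = 0, x_2 = 1/3 ↦ 1
x_1 = 0, x_2 = 2/3 ↦ 1
x_1 = 0, x_2 = 1 ↦ 1
x_1 = 1/3, x_2 = 0 ↦ 1
x_1 = 1/3, x_2 = 1/3 ↦ 1
x_1 = 1/3, x_2 = 2/3 ↦ 1
x_1 = 1/3, x_2 = 1 ↦ 1
x_1 = 2/3, x_2 = 0 ↦ 1
x_1 = 2/3, x_2 = 1/3 ↦ 1
x_1 = 2/3, x_2 = 2/3 ↦ 1
x_1 = 2/3, x_2 = 1 ↦ 1
x_1 = 1, x_2 = 0 ↦ 1
x_1 = 1, x_2 = 1/3 ↦ 1
x_1 = 1, x_2 = 2/3 ↦ 1
x_1 = 1, x_2 = 1 ↦ 1
Every assignment gives a value ≥ 1.

Yes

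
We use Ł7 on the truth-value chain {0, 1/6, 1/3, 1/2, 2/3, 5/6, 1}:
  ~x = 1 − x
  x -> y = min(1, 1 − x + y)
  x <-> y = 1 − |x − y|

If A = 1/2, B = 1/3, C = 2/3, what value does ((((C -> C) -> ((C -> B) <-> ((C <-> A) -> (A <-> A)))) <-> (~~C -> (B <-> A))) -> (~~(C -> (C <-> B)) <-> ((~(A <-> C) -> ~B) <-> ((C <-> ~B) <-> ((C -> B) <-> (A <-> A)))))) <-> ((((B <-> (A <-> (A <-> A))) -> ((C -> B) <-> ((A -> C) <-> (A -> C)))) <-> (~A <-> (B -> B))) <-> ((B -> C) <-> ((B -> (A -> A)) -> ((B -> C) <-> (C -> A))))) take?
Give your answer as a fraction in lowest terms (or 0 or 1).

C -> C = 2/3 -> 2/3 = 1
C -> B = 2/3 -> 1/3 = 2/3
C <-> A = 2/3 <-> 1/2 = 5/6
A <-> A = 1/2 <-> 1/2 = 1
(C <-> A) -> (A <-> A) = 5/6 -> 1 = 1
(C -> B) <-> ((C <-> A) -> (A <-> A)) = 2/3 <-> 1 = 2/3
(C -> C) -> ((C -> B) <-> ((C <-> A) -> (A <-> A))) = 1 -> 2/3 = 2/3
~C = ~2/3 = 1/3
~~C = ~1/3 = 2/3
B <-> A = 1/3 <-> 1/2 = 5/6
~~C -> (B <-> A) = 2/3 -> 5/6 = 1
((C -> C) -> ((C -> B) <-> ((C <-> A) -> (A <-> A)))) <-> (~~C -> (B <-> A)) = 2/3 <-> 1 = 2/3
C <-> B = 2/3 <-> 1/3 = 2/3
C -> (C <-> B) = 2/3 -> 2/3 = 1
~(C -> (C <-> B)) = ~1 = 0
~~(C -> (C <-> B)) = ~0 = 1
A <-> C = 1/2 <-> 2/3 = 5/6
~(A <-> C) = ~5/6 = 1/6
~B = ~1/3 = 2/3
~(A <-> C) -> ~B = 1/6 -> 2/3 = 1
~B = ~1/3 = 2/3
C <-> ~B = 2/3 <-> 2/3 = 1
C -> B = 2/3 -> 1/3 = 2/3
A <-> A = 1/2 <-> 1/2 = 1
(C -> B) <-> (A <-> A) = 2/3 <-> 1 = 2/3
(C <-> ~B) <-> ((C -> B) <-> (A <-> A)) = 1 <-> 2/3 = 2/3
(~(A <-> C) -> ~B) <-> ((C <-> ~B) <-> ((C -> B) <-> (A <-> A))) = 1 <-> 2/3 = 2/3
~~(C -> (C <-> B)) <-> ((~(A <-> C) -> ~B) <-> ((C <-> ~B) <-> ((C -> B) <-> (A <-> A)))) = 1 <-> 2/3 = 2/3
(((C -> C) -> ((C -> B) <-> ((C <-> A) -> (A <-> A)))) <-> (~~C -> (B <-> A))) -> (~~(C -> (C <-> B)) <-> ((~(A <-> C) -> ~B) <-> ((C <-> ~B) <-> ((C -> B) <-> (A <-> A))))) = 2/3 -> 2/3 = 1
A <-> A = 1/2 <-> 1/2 = 1
A <-> (A <-> A) = 1/2 <-> 1 = 1/2
B <-> (A <-> (A <-> A)) = 1/3 <-> 1/2 = 5/6
C -> B = 2/3 -> 1/3 = 2/3
A -> C = 1/2 -> 2/3 = 1
A -> C = 1/2 -> 2/3 = 1
(A -> C) <-> (A -> C) = 1 <-> 1 = 1
(C -> B) <-> ((A -> C) <-> (A -> C)) = 2/3 <-> 1 = 2/3
(B <-> (A <-> (A <-> A))) -> ((C -> B) <-> ((A -> C) <-> (A -> C))) = 5/6 -> 2/3 = 5/6
~A = ~1/2 = 1/2
B -> B = 1/3 -> 1/3 = 1
~A <-> (B -> B) = 1/2 <-> 1 = 1/2
((B <-> (A <-> (A <-> A))) -> ((C -> B) <-> ((A -> C) <-> (A -> C)))) <-> (~A <-> (B -> B)) = 5/6 <-> 1/2 = 2/3
B -> C = 1/3 -> 2/3 = 1
A -> A = 1/2 -> 1/2 = 1
B -> (A -> A) = 1/3 -> 1 = 1
B -> C = 1/3 -> 2/3 = 1
C -> A = 2/3 -> 1/2 = 5/6
(B -> C) <-> (C -> A) = 1 <-> 5/6 = 5/6
(B -> (A -> A)) -> ((B -> C) <-> (C -> A)) = 1 -> 5/6 = 5/6
(B -> C) <-> ((B -> (A -> A)) -> ((B -> C) <-> (C -> A))) = 1 <-> 5/6 = 5/6
(((B <-> (A <-> (A <-> A))) -> ((C -> B) <-> ((A -> C) <-> (A -> C)))) <-> (~A <-> (B -> B))) <-> ((B -> C) <-> ((B -> (A -> A)) -> ((B -> C) <-> (C -> A)))) = 2/3 <-> 5/6 = 5/6
((((C -> C) -> ((C -> B) <-> ((C <-> A) -> (A <-> A)))) <-> (~~C -> (B <-> A))) -> (~~(C -> (C <-> B)) <-> ((~(A <-> C) -> ~B) <-> ((C <-> ~B) <-> ((C -> B) <-> (A <-> A)))))) <-> ((((B <-> (A <-> (A <-> A))) -> ((C -> B) <-> ((A -> C) <-> (A -> C)))) <-> (~A <-> (B -> B))) <-> ((B -> C) <-> ((B -> (A -> A)) -> ((B -> C) <-> (C -> A))))) = 1 <-> 5/6 = 5/6

5/6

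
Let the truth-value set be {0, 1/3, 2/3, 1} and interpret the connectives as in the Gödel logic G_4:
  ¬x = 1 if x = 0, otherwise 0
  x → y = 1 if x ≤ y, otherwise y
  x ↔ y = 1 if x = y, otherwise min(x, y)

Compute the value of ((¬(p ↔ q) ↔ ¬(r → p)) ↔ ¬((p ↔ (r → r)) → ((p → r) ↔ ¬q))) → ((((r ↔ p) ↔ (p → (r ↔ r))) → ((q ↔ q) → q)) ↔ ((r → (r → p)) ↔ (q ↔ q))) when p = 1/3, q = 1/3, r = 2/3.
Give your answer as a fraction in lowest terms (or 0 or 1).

p ↔ q = 1/3 ↔ 1/3 = 1
¬(p ↔ q) = ¬1 = 0
r → p = 2/3 → 1/3 = 1/3
¬(r → p) = ¬1/3 = 0
¬(p ↔ q) ↔ ¬(r → p) = 0 ↔ 0 = 1
r → r = 2/3 → 2/3 = 1
p ↔ (r → r) = 1/3 ↔ 1 = 1/3
p → r = 1/3 → 2/3 = 1
¬q = ¬1/3 = 0
(p → r) ↔ ¬q = 1 ↔ 0 = 0
(p ↔ (r → r)) → ((p → r) ↔ ¬q) = 1/3 → 0 = 0
¬((p ↔ (r → r)) → ((p → r) ↔ ¬q)) = ¬0 = 1
(¬(p ↔ q) ↔ ¬(r → p)) ↔ ¬((p ↔ (r → r)) → ((p → r) ↔ ¬q)) = 1 ↔ 1 = 1
r ↔ p = 2/3 ↔ 1/3 = 1/3
r ↔ r = 2/3 ↔ 2/3 = 1
p → (r ↔ r) = 1/3 → 1 = 1
(r ↔ p) ↔ (p → (r ↔ r)) = 1/3 ↔ 1 = 1/3
q ↔ q = 1/3 ↔ 1/3 = 1
(q ↔ q) → q = 1 → 1/3 = 1/3
((r ↔ p) ↔ (p → (r ↔ r))) → ((q ↔ q) → q) = 1/3 → 1/3 = 1
r → p = 2/3 → 1/3 = 1/3
r → (r → p) = 2/3 → 1/3 = 1/3
q ↔ q = 1/3 ↔ 1/3 = 1
(r → (r → p)) ↔ (q ↔ q) = 1/3 ↔ 1 = 1/3
(((r ↔ p) ↔ (p → (r ↔ r))) → ((q ↔ q) → q)) ↔ ((r → (r → p)) ↔ (q ↔ q)) = 1 ↔ 1/3 = 1/3
((¬(p ↔ q) ↔ ¬(r → p)) ↔ ¬((p ↔ (r → r)) → ((p → r) ↔ ¬q))) → ((((r ↔ p) ↔ (p → (r ↔ r))) → ((q ↔ q) → q)) ↔ ((r → (r → p)) ↔ (q ↔ q))) = 1 → 1/3 = 1/3

1/3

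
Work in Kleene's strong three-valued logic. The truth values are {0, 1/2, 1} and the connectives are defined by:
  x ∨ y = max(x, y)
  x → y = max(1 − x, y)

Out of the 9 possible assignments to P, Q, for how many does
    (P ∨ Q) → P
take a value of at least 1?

4

P = 0, Q = 0 ↦ 1  ≥
P = 0, Q = 1/2 ↦ 1/2  <
P = 0, Q = 1 ↦ 0  <
P = 1/2, Q = 0 ↦ 1/2  <
P = 1/2, Q = 1/2 ↦ 1/2  <
P = 1/2, Q = 1 ↦ 1/2  <
P = 1, Q = 0 ↦ 1  ≥
P = 1, Q = 1/2 ↦ 1  ≥
P = 1, Q = 1 ↦ 1  ≥
So 4 of the 9 assignments meet the threshold.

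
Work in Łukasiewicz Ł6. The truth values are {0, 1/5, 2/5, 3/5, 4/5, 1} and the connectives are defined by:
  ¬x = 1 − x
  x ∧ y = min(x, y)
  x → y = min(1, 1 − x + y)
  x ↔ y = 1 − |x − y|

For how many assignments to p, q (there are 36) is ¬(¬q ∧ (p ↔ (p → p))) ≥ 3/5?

27

value 1: 11 assignments (counts)
value 4/5: 9 assignments (counts)
value 3/5: 7 assignments (counts)
value 2/5: 5 assignments
value 1/5: 3 assignments
value 0: 1 assignment
So 27 of the 36 assignments meet the threshold.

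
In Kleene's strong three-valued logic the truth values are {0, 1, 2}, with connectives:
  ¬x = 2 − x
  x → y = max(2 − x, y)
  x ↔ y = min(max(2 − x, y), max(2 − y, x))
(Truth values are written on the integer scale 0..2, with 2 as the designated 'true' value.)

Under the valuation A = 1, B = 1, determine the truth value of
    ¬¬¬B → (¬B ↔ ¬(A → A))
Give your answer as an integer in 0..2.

¬B = ¬1 = 1
¬¬B = ¬1 = 1
¬¬¬B = ¬1 = 1
¬B = ¬1 = 1
A → A = 1 → 1 = 1
¬(A → A) = ¬1 = 1
¬B ↔ ¬(A → A) = 1 ↔ 1 = 1
¬¬¬B → (¬B ↔ ¬(A → A)) = 1 → 1 = 1

1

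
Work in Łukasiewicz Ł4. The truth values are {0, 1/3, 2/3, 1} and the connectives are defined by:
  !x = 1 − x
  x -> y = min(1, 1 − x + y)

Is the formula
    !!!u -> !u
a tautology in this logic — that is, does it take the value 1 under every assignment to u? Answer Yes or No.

u = 0 ↦ 1
u = 1/3 ↦ 1
u = 2/3 ↦ 1
u = 1 ↦ 1
Every assignment gives a value ≥ 1.

Yes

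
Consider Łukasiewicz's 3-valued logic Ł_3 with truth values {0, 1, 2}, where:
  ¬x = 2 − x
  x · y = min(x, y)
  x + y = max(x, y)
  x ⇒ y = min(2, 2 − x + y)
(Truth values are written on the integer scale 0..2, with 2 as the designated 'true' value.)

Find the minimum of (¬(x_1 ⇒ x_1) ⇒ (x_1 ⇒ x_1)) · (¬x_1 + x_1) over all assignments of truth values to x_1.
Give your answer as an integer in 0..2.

1

Take x_1 = 1:
x_1 ⇒ x_1 = 1 ⇒ 1 = 2
¬(x_1 ⇒ x_1) = ¬2 = 0
x_1 ⇒ x_1 = 1 ⇒ 1 = 2
¬(x_1 ⇒ x_1) ⇒ (x_1 ⇒ x_1) = 0 ⇒ 2 = 2
¬x_1 = ¬1 = 1
¬x_1 + x_1 = 1 + 1 = 1
(¬(x_1 ⇒ x_1) ⇒ (x_1 ⇒ x_1)) · (¬x_1 + x_1) = 2 · 1 = 1
No assignment yields a value below 1, so this is the minimum.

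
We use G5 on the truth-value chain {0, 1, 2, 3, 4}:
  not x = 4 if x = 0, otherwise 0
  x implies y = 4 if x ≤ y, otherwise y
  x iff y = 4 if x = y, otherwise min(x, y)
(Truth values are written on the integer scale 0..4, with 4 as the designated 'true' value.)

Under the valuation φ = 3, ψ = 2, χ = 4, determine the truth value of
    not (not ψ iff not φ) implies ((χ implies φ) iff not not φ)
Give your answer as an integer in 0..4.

4

not ψ = not 2 = 0
not φ = not 3 = 0
not ψ iff not φ = 0 iff 0 = 4
not (not ψ iff not φ) = not 4 = 0
χ implies φ = 4 implies 3 = 3
not φ = not 3 = 0
not not φ = not 0 = 4
(χ implies φ) iff not not φ = 3 iff 4 = 3
not (not ψ iff not φ) implies ((χ implies φ) iff not not φ) = 0 implies 3 = 4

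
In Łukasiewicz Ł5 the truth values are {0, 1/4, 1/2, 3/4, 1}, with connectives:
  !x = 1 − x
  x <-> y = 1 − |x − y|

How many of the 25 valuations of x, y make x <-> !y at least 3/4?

value 1: 5 assignments (counts)
value 3/4: 8 assignments (counts)
value 1/2: 6 assignments
value 1/4: 4 assignments
value 0: 2 assignments
So 13 of the 25 assignments meet the threshold.

13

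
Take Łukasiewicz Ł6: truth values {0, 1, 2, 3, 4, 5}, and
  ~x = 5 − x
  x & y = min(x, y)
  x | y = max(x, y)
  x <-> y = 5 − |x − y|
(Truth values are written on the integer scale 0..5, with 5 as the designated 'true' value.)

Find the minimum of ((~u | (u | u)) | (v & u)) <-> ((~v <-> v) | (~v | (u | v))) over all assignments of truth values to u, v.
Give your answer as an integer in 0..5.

Take u = 2, v = 0:
~u = ~2 = 3
u | u = 2 | 2 = 2
~u | (u | u) = 3 | 2 = 3
v & u = 0 & 2 = 0
(~u | (u | u)) | (v & u) = 3 | 0 = 3
~v = ~0 = 5
~v <-> v = 5 <-> 0 = 0
~v = ~0 = 5
u | v = 2 | 0 = 2
~v | (u | v) = 5 | 2 = 5
(~v <-> v) | (~v | (u | v)) = 0 | 5 = 5
((~u | (u | u)) | (v & u)) <-> ((~v <-> v) | (~v | (u | v))) = 3 <-> 5 = 3
No assignment yields a value below 3, so this is the minimum.

3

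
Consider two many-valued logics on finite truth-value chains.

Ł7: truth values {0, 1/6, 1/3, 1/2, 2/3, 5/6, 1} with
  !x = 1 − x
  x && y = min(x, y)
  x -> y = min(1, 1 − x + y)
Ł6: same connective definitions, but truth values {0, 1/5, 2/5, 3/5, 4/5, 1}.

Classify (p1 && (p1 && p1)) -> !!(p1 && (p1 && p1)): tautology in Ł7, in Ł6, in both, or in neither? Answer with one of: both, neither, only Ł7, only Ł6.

In Ł7: every assignment gives 1 — tautology.
In Ł6: every assignment gives 1 — tautology.

both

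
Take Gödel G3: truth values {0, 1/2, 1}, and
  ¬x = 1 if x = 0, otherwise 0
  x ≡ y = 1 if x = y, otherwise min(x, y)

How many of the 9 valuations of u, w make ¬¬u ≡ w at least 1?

3

u = 0, w = 0 ↦ 1  ≥
u = 0, w = 1/2 ↦ 0  <
u = 0, w = 1 ↦ 0  <
u = 1/2, w = 0 ↦ 0  <
u = 1/2, w = 1/2 ↦ 1/2  <
u = 1/2, w = 1 ↦ 1  ≥
u = 1, w = 0 ↦ 0  <
u = 1, w = 1/2 ↦ 1/2  <
u = 1, w = 1 ↦ 1  ≥
So 3 of the 9 assignments meet the threshold.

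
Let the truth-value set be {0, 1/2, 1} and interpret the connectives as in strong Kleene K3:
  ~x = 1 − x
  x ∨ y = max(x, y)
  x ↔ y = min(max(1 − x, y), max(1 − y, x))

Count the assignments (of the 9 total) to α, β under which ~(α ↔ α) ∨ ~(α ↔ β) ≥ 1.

2

α = 0, β = 0 ↦ 0  <
α = 0, β = 1/2 ↦ 1/2  <
α = 0, β = 1 ↦ 1  ≥
α = 1/2, β = 0 ↦ 1/2  <
α = 1/2, β = 1/2 ↦ 1/2  <
α = 1/2, β = 1 ↦ 1/2  <
α = 1, β = 0 ↦ 1  ≥
α = 1, β = 1/2 ↦ 1/2  <
α = 1, β = 1 ↦ 0  <
So 2 of the 9 assignments meet the threshold.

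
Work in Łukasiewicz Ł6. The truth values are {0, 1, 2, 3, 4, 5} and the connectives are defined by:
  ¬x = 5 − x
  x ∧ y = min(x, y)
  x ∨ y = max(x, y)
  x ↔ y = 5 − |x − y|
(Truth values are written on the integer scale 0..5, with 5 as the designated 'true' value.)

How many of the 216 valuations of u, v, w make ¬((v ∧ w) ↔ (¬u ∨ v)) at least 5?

16

value 5: 16 assignments (counts)
value 4: 28 assignments
value 3: 36 assignments
value 2: 40 assignments
value 1: 40 assignments
value 0: 56 assignments
So 16 of the 216 assignments meet the threshold.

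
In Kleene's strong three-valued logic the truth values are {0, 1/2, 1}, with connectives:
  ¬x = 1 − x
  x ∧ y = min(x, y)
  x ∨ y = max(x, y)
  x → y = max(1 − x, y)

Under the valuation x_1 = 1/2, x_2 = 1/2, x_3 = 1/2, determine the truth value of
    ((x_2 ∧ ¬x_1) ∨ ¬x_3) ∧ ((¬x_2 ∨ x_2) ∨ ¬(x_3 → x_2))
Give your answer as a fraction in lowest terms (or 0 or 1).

¬x_1 = ¬1/2 = 1/2
x_2 ∧ ¬x_1 = 1/2 ∧ 1/2 = 1/2
¬x_3 = ¬1/2 = 1/2
(x_2 ∧ ¬x_1) ∨ ¬x_3 = 1/2 ∨ 1/2 = 1/2
¬x_2 = ¬1/2 = 1/2
¬x_2 ∨ x_2 = 1/2 ∨ 1/2 = 1/2
x_3 → x_2 = 1/2 → 1/2 = 1/2
¬(x_3 → x_2) = ¬1/2 = 1/2
(¬x_2 ∨ x_2) ∨ ¬(x_3 → x_2) = 1/2 ∨ 1/2 = 1/2
((x_2 ∧ ¬x_1) ∨ ¬x_3) ∧ ((¬x_2 ∨ x_2) ∨ ¬(x_3 → x_2)) = 1/2 ∧ 1/2 = 1/2

1/2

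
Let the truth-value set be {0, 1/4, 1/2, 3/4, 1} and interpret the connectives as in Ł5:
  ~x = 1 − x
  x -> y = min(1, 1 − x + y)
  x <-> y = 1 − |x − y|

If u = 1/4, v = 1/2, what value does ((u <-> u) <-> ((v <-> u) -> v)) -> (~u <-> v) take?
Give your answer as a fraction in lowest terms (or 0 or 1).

u <-> u = 1/4 <-> 1/4 = 1
v <-> u = 1/2 <-> 1/4 = 3/4
(v <-> u) -> v = 3/4 -> 1/2 = 3/4
(u <-> u) <-> ((v <-> u) -> v) = 1 <-> 3/4 = 3/4
~u = ~1/4 = 3/4
~u <-> v = 3/4 <-> 1/2 = 3/4
((u <-> u) <-> ((v <-> u) -> v)) -> (~u <-> v) = 3/4 -> 3/4 = 1

1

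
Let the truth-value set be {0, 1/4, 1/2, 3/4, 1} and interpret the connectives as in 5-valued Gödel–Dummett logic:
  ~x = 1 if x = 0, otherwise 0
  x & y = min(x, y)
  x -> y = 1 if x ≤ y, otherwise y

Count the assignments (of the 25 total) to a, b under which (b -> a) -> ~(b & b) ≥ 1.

value 1: 9 assignments (counts)
value 0: 16 assignments
So 9 of the 25 assignments meet the threshold.

9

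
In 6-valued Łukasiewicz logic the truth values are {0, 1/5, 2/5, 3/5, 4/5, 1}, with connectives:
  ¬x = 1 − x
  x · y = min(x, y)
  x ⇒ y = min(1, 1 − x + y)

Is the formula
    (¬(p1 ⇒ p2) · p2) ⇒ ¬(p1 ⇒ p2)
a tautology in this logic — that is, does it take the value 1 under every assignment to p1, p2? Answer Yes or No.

Yes

At p1 = 3/5, p2 = 0, for instance:
p1 ⇒ p2 = 3/5 ⇒ 0 = 2/5
¬(p1 ⇒ p2) = ¬2/5 = 3/5
¬(p1 ⇒ p2) · p2 = 3/5 · 0 = 0
(¬(p1 ⇒ p2) · p2) ⇒ ¬(p1 ⇒ p2) = 0 ⇒ 3/5 = 1
and checking the remaining 35 assignments likewise gives ≥ 1 in every case.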